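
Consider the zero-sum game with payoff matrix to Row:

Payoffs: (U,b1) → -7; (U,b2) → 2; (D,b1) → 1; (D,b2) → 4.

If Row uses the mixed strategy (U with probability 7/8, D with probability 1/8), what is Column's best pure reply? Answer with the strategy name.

b1

If Column plays b1, Row's expected payoff is (7/8)·(-7) + (1/8)·1 = -6.
If Column plays b2, Row's expected payoff is (7/8)·2 + (1/8)·4 = 9/4.
Column minimizes Row's payoff; the smallest is -6, so the best response is b1.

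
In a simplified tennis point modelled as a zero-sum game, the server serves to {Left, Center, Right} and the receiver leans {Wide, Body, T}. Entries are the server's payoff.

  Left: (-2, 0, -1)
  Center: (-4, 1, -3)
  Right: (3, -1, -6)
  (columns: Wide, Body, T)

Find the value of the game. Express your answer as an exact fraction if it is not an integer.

-3/2

Row minima: Left → -2, Center → -4, Right → -6; maximin = -2.
Column maxima: Wide → 3, Body → 1, T → -1; minimax = -1.
-2 ≠ -1, so there is no saddle point; optimal play is mixed.
Body is strictly dominated by T (it gives the server strictly more in every row), so the receiver never plays it.
With Body eliminated, Center is strictly dominated by Left (Left gives the server strictly more in every remaining column), so the server never plays it.
On the remaining 2×2 (Left, Right vs Wide, T):
Let the server play Left with probability p. Expected payoff against Wide: (-2)p + 3(1−p) = −5p + 3; against T: (-1)p + (-6)(1−p) = 5p − 6.
Setting these equal: −5p + 3 = 5p − 6 ⇒ −10p = -9 ⇒ p = 9/10, and the value is (-5)·(9/10) + 3 = -3/2.
For the receiver: with q = P(Wide), equating Left's and Right's payoffs gives −q − 1 = 9q − 6 ⇒ q = 1/2.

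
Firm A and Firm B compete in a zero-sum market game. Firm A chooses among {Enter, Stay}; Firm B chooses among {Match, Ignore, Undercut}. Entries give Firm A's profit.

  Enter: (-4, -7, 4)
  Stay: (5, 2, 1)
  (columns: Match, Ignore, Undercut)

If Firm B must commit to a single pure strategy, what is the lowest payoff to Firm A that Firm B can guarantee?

Column maxima: Match → 5, Ignore → 2, Undercut → 4.
The smallest of these is 2.

2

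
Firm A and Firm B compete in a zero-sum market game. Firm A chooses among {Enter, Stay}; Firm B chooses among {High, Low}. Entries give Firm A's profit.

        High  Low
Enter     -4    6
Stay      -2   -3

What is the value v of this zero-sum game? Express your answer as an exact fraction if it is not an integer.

Row minima: Enter → -4, Stay → -3; maximin = -3.
Column maxima: High → -2, Low → 6; minimax = -2.
-3 ≠ -2, so there is no saddle point; optimal play is mixed.
Let Firm A play Enter with probability p. Expected payoff against High: (-4)p + (-2)(1−p) = −2p − 2; against Low: 6p + (-3)(1−p) = 9p − 3.
Setting these equal: −2p − 2 = 9p − 3 ⇒ −11p = -1 ⇒ p = 1/11, and the value is (-2)·(1/11) − 2 = -24/11.
For Firm B: with q = P(High), equating Enter's and Stay's payoffs gives −10q + 6 = q − 3 ⇒ q = 9/11.

-24/11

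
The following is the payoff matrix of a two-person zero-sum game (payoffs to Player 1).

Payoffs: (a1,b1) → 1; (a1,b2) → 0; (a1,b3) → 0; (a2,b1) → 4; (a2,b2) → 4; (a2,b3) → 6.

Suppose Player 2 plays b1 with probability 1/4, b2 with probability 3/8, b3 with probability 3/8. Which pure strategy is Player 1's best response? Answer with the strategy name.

Expected payoff of a1: (1/4)·1 + (3/8)·0 + (3/8)·0 = 1/4.
Expected payoff of a2: (1/4)·4 + (3/8)·4 + (3/8)·6 = 19/4.
The largest is 19/4, so Player 1's best response is a2.

a2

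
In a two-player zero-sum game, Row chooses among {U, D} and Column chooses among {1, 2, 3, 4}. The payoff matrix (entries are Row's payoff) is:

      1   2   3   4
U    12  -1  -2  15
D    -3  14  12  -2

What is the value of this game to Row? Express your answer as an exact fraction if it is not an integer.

Row minima: U → -2, D → -3; maximin = -2.
Column maxima: 1 → 12, 2 → 14, 3 → 12, 4 → 15; minimax = 12.
-2 ≠ 12, so there is no saddle point; optimal play is mixed.
2 is strictly dominated by 3 (it gives Row strictly more in every row), so Column never plays it.
4 is strictly dominated by 1 (it gives Row strictly more in every row), so Column never plays it.
On the remaining 2×2 (U, D vs 1, 3):
Let Row play U with probability p. Expected payoff against 1: 12p + (-3)(1−p) = 15p − 3; against 3: (-2)p + 12(1−p) = −14p + 12.
Setting these equal: 15p − 3 = −14p + 12 ⇒ 29p = 15 ⇒ p = 15/29, and the value is (15)·(15/29) − 3 = 138/29.
For Column: with q = P(1), equating U's and D's payoffs gives 14q − 2 = −15q + 12 ⇒ q = 14/29.

138/29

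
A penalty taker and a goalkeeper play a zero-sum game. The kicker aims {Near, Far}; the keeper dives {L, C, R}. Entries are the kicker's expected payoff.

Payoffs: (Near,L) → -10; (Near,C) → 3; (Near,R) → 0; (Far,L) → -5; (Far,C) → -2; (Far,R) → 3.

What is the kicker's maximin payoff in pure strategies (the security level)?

Row minima: Near → -10, Far → -5.
The best of these is -5.

-5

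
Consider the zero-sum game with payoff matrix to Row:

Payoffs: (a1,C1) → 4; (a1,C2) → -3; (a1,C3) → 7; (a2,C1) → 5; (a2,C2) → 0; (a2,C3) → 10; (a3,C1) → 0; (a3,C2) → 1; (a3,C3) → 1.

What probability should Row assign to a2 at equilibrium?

Row minima: a1 → -3, a2 → 0, a3 → 0; maximin = 0.
Column maxima: C1 → 5, C2 → 1, C3 → 10; minimax = 1.
0 ≠ 1, so there is no saddle point; optimal play is mixed.
a1 is strictly dominated by a2, so Row never plays it.
C3 is strictly dominated by C1 (it gives Row strictly more in every row), so Column never plays it.
On the remaining 2×2 (a2, a3 vs C1, C2):
Let Row play a2 with probability p. Expected payoff against C1: 5p + 0(1−p) = 5p; against C2: 0p + 1(1−p) = −p + 1.
Setting these equal: 5p = −p + 1 ⇒ 6p = 1 ⇒ p = 1/6, and the value is (5)·(1/6) = 5/6.
For Column: with q = P(C1), equating a2's and a3's payoffs gives 5q = −q + 1 ⇒ q = 1/6.

1/6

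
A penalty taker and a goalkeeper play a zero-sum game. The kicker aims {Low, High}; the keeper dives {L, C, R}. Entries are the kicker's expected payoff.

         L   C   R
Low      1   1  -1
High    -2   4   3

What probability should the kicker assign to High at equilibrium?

Row minima: Low → -1, High → -2; maximin = -1.
Column maxima: L → 1, C → 4, R → 3; minimax = 1.
-1 ≠ 1, so there is no saddle point; optimal play is mixed.
C is strictly dominated by R (it gives the kicker strictly more in every row), so the keeper never plays it.
On the remaining 2×2 (Low, High vs L, R):
Let the kicker play Low with probability p. Expected payoff against L: 1p + (-2)(1−p) = 3p − 2; against R: (-1)p + 3(1−p) = −4p + 3.
Setting these equal: 3p − 2 = −4p + 3 ⇒ 7p = 5 ⇒ p = 5/7, and the value is (3)·(5/7) − 2 = 1/7.
For the keeper: with q = P(L), equating Low's and High's payoffs gives 2q − 1 = −5q + 3 ⇒ q = 4/7.

2/7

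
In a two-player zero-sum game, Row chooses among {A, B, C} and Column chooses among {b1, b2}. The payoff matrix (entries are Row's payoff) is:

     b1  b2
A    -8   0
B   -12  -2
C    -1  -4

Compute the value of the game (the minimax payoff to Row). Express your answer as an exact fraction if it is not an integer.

-32/11

Row minima: A → -8, B → -12, C → -4; maximin = -4.
Column maxima: b1 → -1, b2 → 0; minimax = -1.
-4 ≠ -1, so there is no saddle point; optimal play is mixed.
B is strictly dominated by A, so Row never plays it.
On the remaining 2×2 (A, C vs b1, b2):
Let Row play A with probability p. Expected payoff against b1: (-8)p + (-1)(1−p) = −7p − 1; against b2: 0p + (-4)(1−p) = 4p − 4.
Setting these equal: −7p − 1 = 4p − 4 ⇒ −11p = -3 ⇒ p = 3/11, and the value is (-7)·(3/11) − 1 = -32/11.
For Column: with q = P(b1), equating A's and C's payoffs gives −8q = 3q − 4 ⇒ q = 4/11.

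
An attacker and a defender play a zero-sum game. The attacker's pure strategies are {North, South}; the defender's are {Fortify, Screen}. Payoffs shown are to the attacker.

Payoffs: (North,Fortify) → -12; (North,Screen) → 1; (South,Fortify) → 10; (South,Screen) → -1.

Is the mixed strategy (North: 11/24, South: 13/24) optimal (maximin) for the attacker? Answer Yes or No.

Against Fortify this mix gives (11/24)·(-12) + (13/24)·10 = -1/12.
Against Screen this mix gives (11/24)·1 + (13/24)·(-1) = -1/12.
All of the defender's active replies (Fortify, Screen) yield -1/12, and no column does worse for the attacker. The mix makes the defender indifferent and guarantees -1/12, so it is optimal.

Yes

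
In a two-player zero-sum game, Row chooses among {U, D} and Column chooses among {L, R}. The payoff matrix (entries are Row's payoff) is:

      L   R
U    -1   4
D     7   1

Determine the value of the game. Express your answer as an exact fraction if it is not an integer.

29/11

Row minima: U → -1, D → 1; maximin = 1.
Column maxima: L → 7, R → 4; minimax = 4.
1 ≠ 4, so there is no saddle point; optimal play is mixed.
Let Row play U with probability p. Expected payoff against L: (-1)p + 7(1−p) = −8p + 7; against R: 4p + 1(1−p) = 3p + 1.
Setting these equal: −8p + 7 = 3p + 1 ⇒ −11p = -6 ⇒ p = 6/11, and the value is (-8)·(6/11) + 7 = 29/11.
For Column: with q = P(L), equating U's and D's payoffs gives −5q + 4 = 6q + 1 ⇒ q = 3/11.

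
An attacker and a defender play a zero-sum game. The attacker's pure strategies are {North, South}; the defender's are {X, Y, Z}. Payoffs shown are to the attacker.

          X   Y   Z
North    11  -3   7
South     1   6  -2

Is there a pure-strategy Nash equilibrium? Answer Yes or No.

Row minima: North → -3, South → -2; maximin = -2.
Column maxima: X → 11, Y → 6, Z → 7; minimax = 6.
-2 ≠ 6, so no pure-strategy equilibrium exists.

No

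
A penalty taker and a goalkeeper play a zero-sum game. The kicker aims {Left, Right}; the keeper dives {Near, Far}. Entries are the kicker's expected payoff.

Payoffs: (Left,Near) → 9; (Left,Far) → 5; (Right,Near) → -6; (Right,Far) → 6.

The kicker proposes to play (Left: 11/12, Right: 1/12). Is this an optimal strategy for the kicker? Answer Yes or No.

No

Against Near this mix gives (11/12)·9 + (1/12)·(-6) = 31/4.
Against Far this mix gives (11/12)·5 + (1/12)·6 = 61/12.
The keeper will play Far, holding the kicker to 61/12. Shifting weight toward the row that does better against Far would raise this floor (the equalizing mix achieves 21/4 against both Far and Near), so the proposed strategy is not optimal.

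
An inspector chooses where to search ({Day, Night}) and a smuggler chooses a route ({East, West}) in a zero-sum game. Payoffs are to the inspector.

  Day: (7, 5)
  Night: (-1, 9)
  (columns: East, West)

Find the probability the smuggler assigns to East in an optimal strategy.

1/3

Row minima: Day → 5, Night → -1; maximin = 5.
Column maxima: East → 7, West → 9; minimax = 7.
5 ≠ 7, so there is no saddle point; optimal play is mixed.
Let the inspector play Day with probability p. Expected payoff against East: 7p + (-1)(1−p) = 8p − 1; against West: 5p + 9(1−p) = −4p + 9.
Setting these equal: 8p − 1 = −4p + 9 ⇒ 12p = 10 ⇒ p = 5/6, and the value is (8)·(5/6) − 1 = 17/3.
For the smuggler: with q = P(East), equating Day's and Night's payoffs gives 2q + 5 = −10q + 9 ⇒ q = 1/3.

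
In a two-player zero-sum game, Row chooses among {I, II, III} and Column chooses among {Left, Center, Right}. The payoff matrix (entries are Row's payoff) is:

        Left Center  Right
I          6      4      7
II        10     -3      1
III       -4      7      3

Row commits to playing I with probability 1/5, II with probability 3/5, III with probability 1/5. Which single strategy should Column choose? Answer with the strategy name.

Center

If Column plays Left, Row's expected payoff is (1/5)·6 + (3/5)·10 + (1/5)·(-4) = 32/5.
If Column plays Center, Row's expected payoff is (1/5)·4 + (3/5)·(-3) + (1/5)·7 = 2/5.
If Column plays Right, Row's expected payoff is (1/5)·7 + (3/5)·1 + (1/5)·3 = 13/5.
Column minimizes Row's payoff; the smallest is 2/5, so the best response is Center.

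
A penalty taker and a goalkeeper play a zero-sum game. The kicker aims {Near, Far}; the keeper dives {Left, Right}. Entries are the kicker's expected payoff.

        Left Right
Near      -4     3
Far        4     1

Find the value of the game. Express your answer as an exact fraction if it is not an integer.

Row minima: Near → -4, Far → 1; maximin = 1.
Column maxima: Left → 4, Right → 3; minimax = 3.
1 ≠ 3, so there is no saddle point; optimal play is mixed.
Let the kicker play Near with probability p. Expected payoff against Left: (-4)p + 4(1−p) = −8p + 4; against Right: 3p + 1(1−p) = 2p + 1.
Setting these equal: −8p + 4 = 2p + 1 ⇒ −10p = -3 ⇒ p = 3/10, and the value is (-8)·(3/10) + 4 = 8/5.
For the keeper: with q = P(Left), equating Near's and Far's payoffs gives −7q + 3 = 3q + 1 ⇒ q = 1/5.

8/5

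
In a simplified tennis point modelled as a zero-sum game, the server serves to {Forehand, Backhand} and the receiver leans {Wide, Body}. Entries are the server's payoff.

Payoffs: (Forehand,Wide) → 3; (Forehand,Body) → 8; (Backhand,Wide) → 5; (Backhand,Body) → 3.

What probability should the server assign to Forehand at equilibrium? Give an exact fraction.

Row minima: Forehand → 3, Backhand → 3; maximin = 3.
Column maxima: Wide → 5, Body → 8; minimax = 5.
3 ≠ 5, so there is no saddle point; optimal play is mixed.
Let the server play Forehand with probability p. Expected payoff against Wide: 3p + 5(1−p) = −2p + 5; against Body: 8p + 3(1−p) = 5p + 3.
Setting these equal: −2p + 5 = 5p + 3 ⇒ −7p = -2 ⇒ p = 2/7, and the value is (-2)·(2/7) + 5 = 31/7.
For the receiver: with q = P(Wide), equating Forehand's and Backhand's payoffs gives −5q + 8 = 2q + 3 ⇒ q = 5/7.

2/7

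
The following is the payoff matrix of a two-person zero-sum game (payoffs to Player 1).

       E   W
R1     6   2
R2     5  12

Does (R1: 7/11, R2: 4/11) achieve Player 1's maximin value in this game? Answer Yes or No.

Against E this mix gives (7/11)·6 + (4/11)·5 = 62/11.
Against W this mix gives (7/11)·2 + (4/11)·12 = 62/11.
All of Player 2's active replies (E, W) yield 62/11, and no column does worse for Player 1. The mix makes Player 2 indifferent and guarantees 62/11, so it is optimal.

Yes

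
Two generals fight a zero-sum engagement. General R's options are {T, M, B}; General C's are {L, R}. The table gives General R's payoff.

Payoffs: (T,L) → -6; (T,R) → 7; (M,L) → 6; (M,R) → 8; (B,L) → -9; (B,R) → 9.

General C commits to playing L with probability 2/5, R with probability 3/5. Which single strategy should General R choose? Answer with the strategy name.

M

Expected payoff of T: (2/5)·(-6) + (3/5)·7 = 9/5.
Expected payoff of M: (2/5)·6 + (3/5)·8 = 36/5.
Expected payoff of B: (2/5)·(-9) + (3/5)·9 = 9/5.
The largest is 36/5, so General R's best response is M.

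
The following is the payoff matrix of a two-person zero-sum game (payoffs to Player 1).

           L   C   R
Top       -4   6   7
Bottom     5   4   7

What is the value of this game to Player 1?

46/11

Row minima: Top → -4, Bottom → 4; maximin = 4.
Column maxima: L → 5, C → 6, R → 7; minimax = 5.
4 ≠ 5, so there is no saddle point; optimal play is mixed.
R is strictly dominated by L (it gives Player 1 strictly more in every row), so Player 2 never plays it.
On the remaining 2×2 (Top, Bottom vs L, C):
Let Player 1 play Top with probability p. Expected payoff against L: (-4)p + 5(1−p) = −9p + 5; against C: 6p + 4(1−p) = 2p + 4.
Setting these equal: −9p + 5 = 2p + 4 ⇒ −11p = -1 ⇒ p = 1/11, and the value is (-9)·(1/11) + 5 = 46/11.
For Player 2: with q = P(L), equating Top's and Bottom's payoffs gives −10q + 6 = q + 4 ⇒ q = 2/11.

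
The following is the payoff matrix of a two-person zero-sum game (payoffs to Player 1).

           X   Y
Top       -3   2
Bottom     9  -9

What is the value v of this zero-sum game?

-9/23

Row minima: Top → -3, Bottom → -9; maximin = -3.
Column maxima: X → 9, Y → 2; minimax = 2.
-3 ≠ 2, so there is no saddle point; optimal play is mixed.
Let Player 1 play Top with probability p. Expected payoff against X: (-3)p + 9(1−p) = −12p + 9; against Y: 2p + (-9)(1−p) = 11p − 9.
Setting these equal: −12p + 9 = 11p − 9 ⇒ −23p = -18 ⇒ p = 18/23, and the value is (-12)·(18/23) + 9 = -9/23.
For Player 2: with q = P(X), equating Top's and Bottom's payoffs gives −5q + 2 = 18q − 9 ⇒ q = 11/23.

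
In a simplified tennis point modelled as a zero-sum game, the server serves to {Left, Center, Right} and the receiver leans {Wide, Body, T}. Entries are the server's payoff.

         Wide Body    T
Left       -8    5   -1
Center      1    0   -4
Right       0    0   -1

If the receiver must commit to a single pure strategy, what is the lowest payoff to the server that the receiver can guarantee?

Column maxima: Wide → 1, Body → 5, T → -1.
The smallest of these is -1.

-1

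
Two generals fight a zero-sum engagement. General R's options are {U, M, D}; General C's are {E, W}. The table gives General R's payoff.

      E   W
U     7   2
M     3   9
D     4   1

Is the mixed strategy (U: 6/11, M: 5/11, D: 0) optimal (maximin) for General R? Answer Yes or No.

Against E this mix gives (6/11)·7 + (5/11)·3 = 57/11.
Against W this mix gives (6/11)·2 + (5/11)·9 = 57/11.
All of General C's active replies (E, W) yield 57/11, and no column does worse for General R. The mix makes General C indifferent and guarantees 57/11, so it is optimal.

Yes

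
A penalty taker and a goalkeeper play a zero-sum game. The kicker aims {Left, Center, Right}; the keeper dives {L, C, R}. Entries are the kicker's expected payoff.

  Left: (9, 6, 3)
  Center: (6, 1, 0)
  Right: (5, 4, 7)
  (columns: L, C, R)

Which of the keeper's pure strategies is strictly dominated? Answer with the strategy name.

L

C holds the kicker's payoff strictly below L in every row: 6 < 9, 1 < 6, 4 < 5.
So L is strictly dominated for the keeper.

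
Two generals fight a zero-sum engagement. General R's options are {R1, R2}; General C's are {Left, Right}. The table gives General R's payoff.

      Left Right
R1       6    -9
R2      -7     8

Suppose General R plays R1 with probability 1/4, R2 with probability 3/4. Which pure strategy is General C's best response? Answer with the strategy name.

If General C plays Left, General R's expected payoff is (1/4)·6 + (3/4)·(-7) = -15/4.
If General C plays Right, General R's expected payoff is (1/4)·(-9) + (3/4)·8 = 15/4.
General C minimizes General R's payoff; the smallest is -15/4, so the best response is Left.

Left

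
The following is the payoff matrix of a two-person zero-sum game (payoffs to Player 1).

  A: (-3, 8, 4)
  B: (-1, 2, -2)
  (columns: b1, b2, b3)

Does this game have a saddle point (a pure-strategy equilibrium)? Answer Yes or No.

Row minima: A → -3, B → -2; maximin = -2.
Column maxima: b1 → -1, b2 → 8, b3 → 4; minimax = -1.
-2 ≠ -1, so no pure-strategy equilibrium exists.

No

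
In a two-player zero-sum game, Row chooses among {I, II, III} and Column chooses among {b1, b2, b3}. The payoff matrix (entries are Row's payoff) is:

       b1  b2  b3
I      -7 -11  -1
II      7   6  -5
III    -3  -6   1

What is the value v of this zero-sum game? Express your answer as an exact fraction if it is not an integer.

Row minima: I → -11, II → -5, III → -6; maximin = -5.
Column maxima: b1 → 7, b2 → 6, b3 → 1; minimax = 1.
-5 ≠ 1, so there is no saddle point; optimal play is mixed.
I is strictly dominated by III, so Row never plays it.
b1 is strictly dominated by b2 (it gives Row strictly more in every row), so Column never plays it.
On the remaining 2×2 (II, III vs b2, b3):
Let Row play II with probability p. Expected payoff against b2: 6p + (-6)(1−p) = 12p − 6; against b3: (-5)p + 1(1−p) = −6p + 1.
Setting these equal: 12p − 6 = −6p + 1 ⇒ 18p = 7 ⇒ p = 7/18, and the value is (12)·(7/18) − 6 = -4/3.
For Column: with q = P(b2), equating II's and III's payoffs gives 11q − 5 = −7q + 1 ⇒ q = 1/3.

-4/3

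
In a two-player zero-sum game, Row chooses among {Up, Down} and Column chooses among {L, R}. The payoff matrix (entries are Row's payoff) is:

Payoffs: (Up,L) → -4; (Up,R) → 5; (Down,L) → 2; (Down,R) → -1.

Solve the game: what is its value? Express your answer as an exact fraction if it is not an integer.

1/2

Row minima: Up → -4, Down → -1; maximin = -1.
Column maxima: L → 2, R → 5; minimax = 2.
-1 ≠ 2, so there is no saddle point; optimal play is mixed.
Let Row play Up with probability p. Expected payoff against L: (-4)p + 2(1−p) = −6p + 2; against R: 5p + (-1)(1−p) = 6p − 1.
Setting these equal: −6p + 2 = 6p − 1 ⇒ −12p = -3 ⇒ p = 1/4, and the value is (-6)·(1/4) + 2 = 1/2.
For Column: with q = P(L), equating Up's and Down's payoffs gives −9q + 5 = 3q − 1 ⇒ q = 1/2.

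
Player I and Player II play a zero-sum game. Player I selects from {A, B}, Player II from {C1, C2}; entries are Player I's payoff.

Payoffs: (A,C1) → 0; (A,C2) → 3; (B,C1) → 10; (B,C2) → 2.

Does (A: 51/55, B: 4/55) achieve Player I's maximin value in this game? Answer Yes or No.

Against C1 this mix gives (51/55)·0 + (4/55)·10 = 8/11.
Against C2 this mix gives (51/55)·3 + (4/55)·2 = 161/55.
Player II will play C1, holding Player I to 8/11. Shifting weight toward the row that does better against C1 would raise this floor (the equalizing mix achieves 30/11 against both C1 and C2), so the proposed strategy is not optimal.

No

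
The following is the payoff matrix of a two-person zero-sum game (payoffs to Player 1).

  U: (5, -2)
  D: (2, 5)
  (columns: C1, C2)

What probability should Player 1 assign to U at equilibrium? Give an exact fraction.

3/10

Row minima: U → -2, D → 2; maximin = 2.
Column maxima: C1 → 5, C2 → 5; minimax = 5.
2 ≠ 5, so there is no saddle point; optimal play is mixed.
Let Player 1 play U with probability p. Expected payoff against C1: 5p + 2(1−p) = 3p + 2; against C2: (-2)p + 5(1−p) = −7p + 5.
Setting these equal: 3p + 2 = −7p + 5 ⇒ 10p = 3 ⇒ p = 3/10, and the value is (3)·(3/10) + 2 = 29/10.
For Player 2: with q = P(C1), equating U's and D's payoffs gives 7q − 2 = −3q + 5 ⇒ q = 7/10.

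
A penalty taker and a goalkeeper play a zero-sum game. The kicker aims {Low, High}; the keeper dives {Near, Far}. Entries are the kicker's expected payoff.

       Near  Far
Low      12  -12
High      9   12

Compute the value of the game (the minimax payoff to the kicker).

Row minima: Low → -12, High → 9; maximin = 9.
Column maxima: Near → 12, Far → 12; minimax = 12.
9 ≠ 12, so there is no saddle point; optimal play is mixed.
Let the kicker play Low with probability p. Expected payoff against Near: 12p + 9(1−p) = 3p + 9; against Far: (-12)p + 12(1−p) = −24p + 12.
Setting these equal: 3p + 9 = −24p + 12 ⇒ 27p = 3 ⇒ p = 1/9, and the value is (3)·(1/9) + 9 = 28/3.
For the keeper: with q = P(Near), equating Low's and High's payoffs gives 24q − 12 = −3q + 12 ⇒ q = 8/9.

28/3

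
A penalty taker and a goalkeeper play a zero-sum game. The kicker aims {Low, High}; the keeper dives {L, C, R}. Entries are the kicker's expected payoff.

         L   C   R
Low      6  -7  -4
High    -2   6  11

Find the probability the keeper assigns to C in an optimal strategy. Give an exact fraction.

Row minima: Low → -7, High → -2; maximin = -2.
Column maxima: L → 6, C → 6, R → 11; minimax = 6.
-2 ≠ 6, so there is no saddle point; optimal play is mixed.
R is strictly dominated by C (it gives the kicker strictly more in every row), so the keeper never plays it.
On the remaining 2×2 (Low, High vs L, C):
Let the kicker play Low with probability p. Expected payoff against L: 6p + (-2)(1−p) = 8p − 2; against C: (-7)p + 6(1−p) = −13p + 6.
Setting these equal: 8p − 2 = −13p + 6 ⇒ 21p = 8 ⇒ p = 8/21, and the value is (8)·(8/21) − 2 = 22/21.
For the keeper: with q = P(L), equating Low's and High's payoffs gives 13q − 7 = −8q + 6 ⇒ q = 13/21.

8/21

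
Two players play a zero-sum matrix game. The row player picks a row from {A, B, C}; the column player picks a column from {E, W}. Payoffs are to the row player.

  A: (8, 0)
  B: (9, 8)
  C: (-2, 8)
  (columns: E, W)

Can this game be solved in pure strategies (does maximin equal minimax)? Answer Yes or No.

Row minima: A → 0, B → 8, C → -2; maximin = 8.
Column maxima: E → 9, W → 8; minimax = 8.
maximin = minimax = 8, so a saddle point exists.

Yes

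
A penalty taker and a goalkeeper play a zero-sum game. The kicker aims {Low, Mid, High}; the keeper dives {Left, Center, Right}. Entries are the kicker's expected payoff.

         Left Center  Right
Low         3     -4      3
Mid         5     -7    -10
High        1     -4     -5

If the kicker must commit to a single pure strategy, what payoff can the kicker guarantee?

Row minima: Low → -4, Mid → -10, High → -5.
The best of these is -4.

-4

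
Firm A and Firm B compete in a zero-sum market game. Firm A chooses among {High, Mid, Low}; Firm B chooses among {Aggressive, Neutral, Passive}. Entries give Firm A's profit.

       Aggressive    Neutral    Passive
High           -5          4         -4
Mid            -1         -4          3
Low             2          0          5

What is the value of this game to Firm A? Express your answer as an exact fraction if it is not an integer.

8/11

Row minima: High → -5, Mid → -4, Low → 0; maximin = 0.
Column maxima: Aggressive → 2, Neutral → 4, Passive → 5; minimax = 2.
0 ≠ 2, so there is no saddle point; optimal play is mixed.
Mid is strictly dominated by Low, so Firm A never plays it.
Passive is strictly dominated by Aggressive (it gives Firm A strictly more in every row), so Firm B never plays it.
On the remaining 2×2 (High, Low vs Aggressive, Neutral):
Let Firm A play High with probability p. Expected payoff against Aggressive: (-5)p + 2(1−p) = −7p + 2; against Neutral: 4p + 0(1−p) = 4p.
Setting these equal: −7p + 2 = 4p ⇒ −11p = -2 ⇒ p = 2/11, and the value is (-7)·(2/11) + 2 = 8/11.
For Firm B: with q = P(Aggressive), equating High's and Low's payoffs gives −9q + 4 = 2q ⇒ q = 4/11.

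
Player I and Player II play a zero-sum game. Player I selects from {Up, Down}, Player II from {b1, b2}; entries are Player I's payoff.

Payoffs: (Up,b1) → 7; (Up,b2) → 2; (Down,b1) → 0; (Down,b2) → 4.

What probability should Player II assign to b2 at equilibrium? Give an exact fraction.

7/9

Row minima: Up → 2, Down → 0; maximin = 2.
Column maxima: b1 → 7, b2 → 4; minimax = 4.
2 ≠ 4, so there is no saddle point; optimal play is mixed.
Let Player I play Up with probability p. Expected payoff against b1: 7p + 0(1−p) = 7p; against b2: 2p + 4(1−p) = −2p + 4.
Setting these equal: 7p = −2p + 4 ⇒ 9p = 4 ⇒ p = 4/9, and the value is (7)·(4/9) = 28/9.
For Player II: with q = P(b1), equating Up's and Down's payoffs gives 5q + 2 = −4q + 4 ⇒ q = 2/9.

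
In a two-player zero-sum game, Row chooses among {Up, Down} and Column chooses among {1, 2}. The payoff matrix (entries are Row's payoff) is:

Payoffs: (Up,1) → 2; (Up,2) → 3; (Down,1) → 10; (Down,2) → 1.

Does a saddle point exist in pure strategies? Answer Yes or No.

Row minima: Up → 2, Down → 1; maximin = 2.
Column maxima: 1 → 10, 2 → 3; minimax = 3.
2 ≠ 3, so no pure-strategy equilibrium exists.

No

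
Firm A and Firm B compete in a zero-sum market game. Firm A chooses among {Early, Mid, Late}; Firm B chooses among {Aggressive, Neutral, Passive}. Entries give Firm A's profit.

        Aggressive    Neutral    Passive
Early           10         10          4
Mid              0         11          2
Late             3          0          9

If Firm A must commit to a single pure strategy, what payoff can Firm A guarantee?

4

Row minima: Early → 4, Mid → 0, Late → 0.
The best of these is 4.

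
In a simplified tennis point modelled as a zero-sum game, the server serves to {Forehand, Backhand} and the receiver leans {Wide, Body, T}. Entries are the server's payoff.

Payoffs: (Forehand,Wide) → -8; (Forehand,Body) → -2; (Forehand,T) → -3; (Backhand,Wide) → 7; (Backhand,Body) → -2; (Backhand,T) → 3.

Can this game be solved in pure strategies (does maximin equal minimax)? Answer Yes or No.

Yes

Row minima: Forehand → -8, Backhand → -2; maximin = -2.
Column maxima: Wide → 7, Body → -2, T → 3; minimax = -2.
maximin = minimax = -2, so a saddle point exists.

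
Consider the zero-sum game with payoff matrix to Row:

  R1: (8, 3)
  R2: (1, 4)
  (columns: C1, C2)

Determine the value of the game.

29/8

Row minima: R1 → 3, R2 → 1; maximin = 3.
Column maxima: C1 → 8, C2 → 4; minimax = 4.
3 ≠ 4, so there is no saddle point; optimal play is mixed.
Let Row play R1 with probability p. Expected payoff against C1: 8p + 1(1−p) = 7p + 1; against C2: 3p + 4(1−p) = −p + 4.
Setting these equal: 7p + 1 = −p + 4 ⇒ 8p = 3 ⇒ p = 3/8, and the value is (7)·(3/8) + 1 = 29/8.
For Column: with q = P(C1), equating R1's and R2's payoffs gives 5q + 3 = −3q + 4 ⇒ q = 1/8.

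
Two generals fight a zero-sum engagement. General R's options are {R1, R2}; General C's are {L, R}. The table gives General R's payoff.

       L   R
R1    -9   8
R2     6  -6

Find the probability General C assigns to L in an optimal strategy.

14/29

Row minima: R1 → -9, R2 → -6; maximin = -6.
Column maxima: L → 6, R → 8; minimax = 6.
-6 ≠ 6, so there is no saddle point; optimal play is mixed.
Let General R play R1 with probability p. Expected payoff against L: (-9)p + 6(1−p) = −15p + 6; against R: 8p + (-6)(1−p) = 14p − 6.
Setting these equal: −15p + 6 = 14p − 6 ⇒ −29p = -12 ⇒ p = 12/29, and the value is (-15)·(12/29) + 6 = -6/29.
For General C: with q = P(L), equating R1's and R2's payoffs gives −17q + 8 = 12q − 6 ⇒ q = 14/29.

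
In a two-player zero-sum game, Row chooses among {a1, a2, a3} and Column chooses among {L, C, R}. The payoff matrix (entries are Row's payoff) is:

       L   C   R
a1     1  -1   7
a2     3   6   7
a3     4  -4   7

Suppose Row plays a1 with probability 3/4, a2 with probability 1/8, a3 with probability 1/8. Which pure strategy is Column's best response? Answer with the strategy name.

C

If Column plays L, Row's expected payoff is (3/4)·1 + (1/8)·3 + (1/8)·4 = 13/8.
If Column plays C, Row's expected payoff is (3/4)·(-1) + (1/8)·6 + (1/8)·(-4) = -1/2.
If Column plays R, Row's expected payoff is (3/4)·7 + (1/8)·7 + (1/8)·7 = 7.
Column minimizes Row's payoff; the smallest is -1/2, so the best response is C.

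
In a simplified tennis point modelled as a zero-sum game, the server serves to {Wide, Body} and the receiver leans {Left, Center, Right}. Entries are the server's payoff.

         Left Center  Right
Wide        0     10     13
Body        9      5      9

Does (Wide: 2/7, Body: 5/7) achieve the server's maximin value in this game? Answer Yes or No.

Against Left this mix gives (2/7)·0 + (5/7)·9 = 45/7.
Against Center this mix gives (2/7)·10 + (5/7)·5 = 45/7.
Against Right this mix gives (2/7)·13 + (5/7)·9 = 71/7.
All of the receiver's active replies (Left, Center) yield 45/7, and no column does worse for the server. The mix makes the receiver indifferent and guarantees 45/7, so it is optimal.

Yes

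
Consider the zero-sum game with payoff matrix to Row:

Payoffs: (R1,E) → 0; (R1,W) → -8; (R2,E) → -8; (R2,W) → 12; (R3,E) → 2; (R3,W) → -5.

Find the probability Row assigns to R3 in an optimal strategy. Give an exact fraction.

Row minima: R1 → -8, R2 → -8, R3 → -5; maximin = -5.
Column maxima: E → 2, W → 12; minimax = 2.
-5 ≠ 2, so there is no saddle point; optimal play is mixed.
R1 is strictly dominated by R3, so Row never plays it.
On the remaining 2×2 (R2, R3 vs E, W):
Let Row play R2 with probability p. Expected payoff against E: (-8)p + 2(1−p) = −10p + 2; against W: 12p + (-5)(1−p) = 17p − 5.
Setting these equal: −10p + 2 = 17p − 5 ⇒ −27p = -7 ⇒ p = 7/27, and the value is (-10)·(7/27) + 2 = -16/27.
For Column: with q = P(E), equating R2's and R3's payoffs gives −20q + 12 = 7q − 5 ⇒ q = 17/27.

20/27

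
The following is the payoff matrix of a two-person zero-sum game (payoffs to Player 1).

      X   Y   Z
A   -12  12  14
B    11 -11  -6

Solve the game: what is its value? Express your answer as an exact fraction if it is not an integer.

Row minima: A → -12, B → -11; maximin = -11.
Column maxima: X → 11, Y → 12, Z → 14; minimax = 11.
-11 ≠ 11, so there is no saddle point; optimal play is mixed.
Z is strictly dominated by Y (it gives Player 1 strictly more in every row), so Player 2 never plays it.
On the remaining 2×2 (A, B vs X, Y):
Let Player 1 play A with probability p. Expected payoff against X: (-12)p + 11(1−p) = −23p + 11; against Y: 12p + (-11)(1−p) = 23p − 11.
Setting these equal: −23p + 11 = 23p − 11 ⇒ −46p = -22 ⇒ p = 11/23, and the value is (-23)·(11/23) + 11 = 0.
For Player 2: with q = P(X), equating A's and B's payoffs gives −24q + 12 = 22q − 11 ⇒ q = 1/2.

0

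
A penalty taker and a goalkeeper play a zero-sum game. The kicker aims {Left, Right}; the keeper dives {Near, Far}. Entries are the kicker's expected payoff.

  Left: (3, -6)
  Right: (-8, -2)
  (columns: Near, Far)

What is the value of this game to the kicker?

-18/5

Row minima: Left → -6, Right → -8; maximin = -6.
Column maxima: Near → 3, Far → -2; minimax = -2.
-6 ≠ -2, so there is no saddle point; optimal play is mixed.
Let the kicker play Left with probability p. Expected payoff against Near: 3p + (-8)(1−p) = 11p − 8; against Far: (-6)p + (-2)(1−p) = −4p − 2.
Setting these equal: 11p − 8 = −4p − 2 ⇒ 15p = 6 ⇒ p = 2/5, and the value is (11)·(2/5) − 8 = -18/5.
For the keeper: with q = P(Near), equating Left's and Right's payoffs gives 9q − 6 = −6q − 2 ⇒ q = 4/15.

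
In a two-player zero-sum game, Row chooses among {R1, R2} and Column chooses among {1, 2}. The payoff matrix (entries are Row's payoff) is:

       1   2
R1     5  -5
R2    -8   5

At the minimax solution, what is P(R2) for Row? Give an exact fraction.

Row minima: R1 → -5, R2 → -8; maximin = -5.
Column maxima: 1 → 5, 2 → 5; minimax = 5.
-5 ≠ 5, so there is no saddle point; optimal play is mixed.
Let Row play R1 with probability p. Expected payoff against 1: 5p + (-8)(1−p) = 13p − 8; against 2: (-5)p + 5(1−p) = −10p + 5.
Setting these equal: 13p − 8 = −10p + 5 ⇒ 23p = 13 ⇒ p = 13/23, and the value is (13)·(13/23) − 8 = -15/23.
For Column: with q = P(1), equating R1's and R2's payoffs gives 10q − 5 = −13q + 5 ⇒ q = 10/23.

10/23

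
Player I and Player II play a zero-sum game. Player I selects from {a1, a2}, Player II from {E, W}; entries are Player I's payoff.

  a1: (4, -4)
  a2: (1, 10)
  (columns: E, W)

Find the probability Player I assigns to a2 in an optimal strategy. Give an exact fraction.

8/17

Row minima: a1 → -4, a2 → 1; maximin = 1.
Column maxima: E → 4, W → 10; minimax = 4.
1 ≠ 4, so there is no saddle point; optimal play is mixed.
Let Player I play a1 with probability p. Expected payoff against E: 4p + 1(1−p) = 3p + 1; against W: (-4)p + 10(1−p) = −14p + 10.
Setting these equal: 3p + 1 = −14p + 10 ⇒ 17p = 9 ⇒ p = 9/17, and the value is (3)·(9/17) + 1 = 44/17.
For Player II: with q = P(E), equating a1's and a2's payoffs gives 8q − 4 = −9q + 10 ⇒ q = 14/17.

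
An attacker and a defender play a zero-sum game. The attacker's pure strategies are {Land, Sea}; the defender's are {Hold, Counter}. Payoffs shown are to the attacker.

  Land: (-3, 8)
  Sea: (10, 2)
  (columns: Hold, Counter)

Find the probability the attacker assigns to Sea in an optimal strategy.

11/19

Row minima: Land → -3, Sea → 2; maximin = 2.
Column maxima: Hold → 10, Counter → 8; minimax = 8.
2 ≠ 8, so there is no saddle point; optimal play is mixed.
Let the attacker play Land with probability p. Expected payoff against Hold: (-3)p + 10(1−p) = −13p + 10; against Counter: 8p + 2(1−p) = 6p + 2.
Setting these equal: −13p + 10 = 6p + 2 ⇒ −19p = -8 ⇒ p = 8/19, and the value is (-13)·(8/19) + 10 = 86/19.
For the defender: with q = P(Hold), equating Land's and Sea's payoffs gives −11q + 8 = 8q + 2 ⇒ q = 6/19.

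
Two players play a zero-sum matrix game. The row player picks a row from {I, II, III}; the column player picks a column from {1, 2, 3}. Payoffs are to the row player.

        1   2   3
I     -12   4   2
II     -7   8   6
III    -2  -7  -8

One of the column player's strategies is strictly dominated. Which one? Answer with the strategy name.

3 holds the row player's payoff strictly below 2 in every row: 2 < 4, 6 < 8, -8 < -7.
So 2 is strictly dominated for the column player.

2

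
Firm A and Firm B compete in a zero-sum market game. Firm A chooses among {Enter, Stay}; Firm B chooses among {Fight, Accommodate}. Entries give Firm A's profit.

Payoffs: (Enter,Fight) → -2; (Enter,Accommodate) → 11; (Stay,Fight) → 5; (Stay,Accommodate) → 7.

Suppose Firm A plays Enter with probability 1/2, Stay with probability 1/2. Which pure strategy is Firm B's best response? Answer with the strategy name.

If Firm B plays Fight, Firm A's expected payoff is (1/2)·(-2) + (1/2)·5 = 3/2.
If Firm B plays Accommodate, Firm A's expected payoff is (1/2)·11 + (1/2)·7 = 9.
Firm B minimizes Firm A's payoff; the smallest is 3/2, so the best response is Fight.

Fight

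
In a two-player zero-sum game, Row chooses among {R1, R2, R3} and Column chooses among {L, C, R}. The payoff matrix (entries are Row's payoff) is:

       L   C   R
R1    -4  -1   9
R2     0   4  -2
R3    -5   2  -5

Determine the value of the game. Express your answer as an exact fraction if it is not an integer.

-8/15

Row minima: R1 → -4, R2 → -2, R3 → -5; maximin = -2.
Column maxima: L → 0, C → 4, R → 9; minimax = 0.
-2 ≠ 0, so there is no saddle point; optimal play is mixed.
R3 is strictly dominated by R2, so Row never plays it.
C is strictly dominated by L (it gives Row strictly more in every row), so Column never plays it.
On the remaining 2×2 (R1, R2 vs L, R):
Let Row play R1 with probability p. Expected payoff against L: (-4)p + 0(1−p) = −4p; against R: 9p + (-2)(1−p) = 11p − 2.
Setting these equal: −4p = 11p − 2 ⇒ −15p = -2 ⇒ p = 2/15, and the value is (-4)·(2/15) = -8/15.
For Column: with q = P(L), equating R1's and R2's payoffs gives −13q + 9 = 2q − 2 ⇒ q = 11/15.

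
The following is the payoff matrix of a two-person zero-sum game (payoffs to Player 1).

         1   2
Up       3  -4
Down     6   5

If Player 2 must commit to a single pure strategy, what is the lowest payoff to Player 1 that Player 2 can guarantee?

Column maxima: 1 → 6, 2 → 5.
The smallest of these is 5.

5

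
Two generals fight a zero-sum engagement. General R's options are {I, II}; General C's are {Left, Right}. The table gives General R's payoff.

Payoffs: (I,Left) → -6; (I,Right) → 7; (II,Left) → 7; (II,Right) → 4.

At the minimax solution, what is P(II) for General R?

Row minima: I → -6, II → 4; maximin = 4.
Column maxima: Left → 7, Right → 7; minimax = 7.
4 ≠ 7, so there is no saddle point; optimal play is mixed.
Let General R play I with probability p. Expected payoff against Left: (-6)p + 7(1−p) = −13p + 7; against Right: 7p + 4(1−p) = 3p + 4.
Setting these equal: −13p + 7 = 3p + 4 ⇒ −16p = -3 ⇒ p = 3/16, and the value is (-13)·(3/16) + 7 = 73/16.
For General C: with q = P(Left), equating I's and II's payoffs gives −13q + 7 = 3q + 4 ⇒ q = 3/16.

13/16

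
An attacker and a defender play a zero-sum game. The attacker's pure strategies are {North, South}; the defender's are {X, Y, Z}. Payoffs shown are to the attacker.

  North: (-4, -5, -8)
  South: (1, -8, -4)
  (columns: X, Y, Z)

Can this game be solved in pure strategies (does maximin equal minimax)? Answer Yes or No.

Row minima: North → -8, South → -8; maximin = -8.
Column maxima: X → 1, Y → -5, Z → -4; minimax = -5.
-8 ≠ -5, so no pure-strategy equilibrium exists.

No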